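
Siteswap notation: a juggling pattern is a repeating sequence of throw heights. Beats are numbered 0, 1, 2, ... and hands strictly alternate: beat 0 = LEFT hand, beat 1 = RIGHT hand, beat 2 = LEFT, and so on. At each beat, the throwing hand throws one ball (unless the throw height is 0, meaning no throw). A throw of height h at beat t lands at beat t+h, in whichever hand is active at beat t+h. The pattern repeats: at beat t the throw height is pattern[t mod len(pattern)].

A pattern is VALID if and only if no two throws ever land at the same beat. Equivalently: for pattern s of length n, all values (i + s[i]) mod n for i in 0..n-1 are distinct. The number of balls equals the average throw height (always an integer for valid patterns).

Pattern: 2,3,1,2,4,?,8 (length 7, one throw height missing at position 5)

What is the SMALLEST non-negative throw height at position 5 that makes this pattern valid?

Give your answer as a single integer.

Answer: 1

Derivation:
i=0: (0 + 2) mod 7 = 2
i=1: (1 + 3) mod 7 = 4
i=2: (2 + 1) mod 7 = 3
i=3: (3 + 2) mod 7 = 5
i=4: (4 + 4) mod 7 = 1
i=5: s[i]=? (unknown)
i=6: (6 + 8) mod 7 = 0
Known residues: [0, 1, 2, 3, 4, 5]; need a permutation of 0..6, so missing residue r = 6
Need (5 + s) mod 7 = 6; smallest s = (6 - 5) mod 7 = 1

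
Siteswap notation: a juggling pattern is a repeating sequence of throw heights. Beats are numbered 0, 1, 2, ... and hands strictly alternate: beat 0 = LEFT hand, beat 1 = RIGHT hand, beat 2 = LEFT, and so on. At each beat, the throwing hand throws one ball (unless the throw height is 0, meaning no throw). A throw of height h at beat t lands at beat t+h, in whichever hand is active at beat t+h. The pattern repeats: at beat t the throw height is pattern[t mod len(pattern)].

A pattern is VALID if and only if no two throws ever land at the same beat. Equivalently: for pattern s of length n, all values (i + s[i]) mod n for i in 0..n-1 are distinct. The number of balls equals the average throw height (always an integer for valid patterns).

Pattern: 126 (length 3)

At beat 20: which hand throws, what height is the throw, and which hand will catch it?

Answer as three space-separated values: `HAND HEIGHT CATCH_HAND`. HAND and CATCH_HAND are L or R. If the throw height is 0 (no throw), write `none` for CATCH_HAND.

Answer: L 6 L

Derivation:
Beat 20: 20 mod 2 = 0, so hand = L
Throw height = pattern[20 mod 3] = pattern[2] = 6
Lands at beat 20+6=26, 26 mod 2 = 0, so catch hand = L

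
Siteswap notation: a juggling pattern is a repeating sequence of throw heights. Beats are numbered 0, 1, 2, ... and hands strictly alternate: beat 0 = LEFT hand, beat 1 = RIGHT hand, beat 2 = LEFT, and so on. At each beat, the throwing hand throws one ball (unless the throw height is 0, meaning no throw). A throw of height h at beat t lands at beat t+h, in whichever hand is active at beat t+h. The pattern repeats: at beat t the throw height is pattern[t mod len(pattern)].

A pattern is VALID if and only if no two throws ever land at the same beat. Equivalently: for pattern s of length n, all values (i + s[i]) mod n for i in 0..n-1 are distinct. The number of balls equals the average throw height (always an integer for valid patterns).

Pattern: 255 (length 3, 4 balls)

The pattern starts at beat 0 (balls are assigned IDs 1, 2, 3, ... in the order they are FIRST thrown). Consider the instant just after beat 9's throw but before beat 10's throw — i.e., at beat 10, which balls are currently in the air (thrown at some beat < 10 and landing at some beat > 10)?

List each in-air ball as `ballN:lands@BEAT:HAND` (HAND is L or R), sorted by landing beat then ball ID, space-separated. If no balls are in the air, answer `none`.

Beat 0 (L): throw ball1 h=2 -> lands@2:L; in-air after throw: [b1@2:L]
Beat 1 (R): throw ball2 h=5 -> lands@6:L; in-air after throw: [b1@2:L b2@6:L]
Beat 2 (L): throw ball1 h=5 -> lands@7:R; in-air after throw: [b2@6:L b1@7:R]
Beat 3 (R): throw ball3 h=2 -> lands@5:R; in-air after throw: [b3@5:R b2@6:L b1@7:R]
Beat 4 (L): throw ball4 h=5 -> lands@9:R; in-air after throw: [b3@5:R b2@6:L b1@7:R b4@9:R]
Beat 5 (R): throw ball3 h=5 -> lands@10:L; in-air after throw: [b2@6:L b1@7:R b4@9:R b3@10:L]
Beat 6 (L): throw ball2 h=2 -> lands@8:L; in-air after throw: [b1@7:R b2@8:L b4@9:R b3@10:L]
Beat 7 (R): throw ball1 h=5 -> lands@12:L; in-air after throw: [b2@8:L b4@9:R b3@10:L b1@12:L]
Beat 8 (L): throw ball2 h=5 -> lands@13:R; in-air after throw: [b4@9:R b3@10:L b1@12:L b2@13:R]
Beat 9 (R): throw ball4 h=2 -> lands@11:R; in-air after throw: [b3@10:L b4@11:R b1@12:L b2@13:R]
Beat 10 (L): throw ball3 h=5 -> lands@15:R; in-air after throw: [b4@11:R b1@12:L b2@13:R b3@15:R]

Answer: ball4:lands@11:R ball1:lands@12:L ball2:lands@13:R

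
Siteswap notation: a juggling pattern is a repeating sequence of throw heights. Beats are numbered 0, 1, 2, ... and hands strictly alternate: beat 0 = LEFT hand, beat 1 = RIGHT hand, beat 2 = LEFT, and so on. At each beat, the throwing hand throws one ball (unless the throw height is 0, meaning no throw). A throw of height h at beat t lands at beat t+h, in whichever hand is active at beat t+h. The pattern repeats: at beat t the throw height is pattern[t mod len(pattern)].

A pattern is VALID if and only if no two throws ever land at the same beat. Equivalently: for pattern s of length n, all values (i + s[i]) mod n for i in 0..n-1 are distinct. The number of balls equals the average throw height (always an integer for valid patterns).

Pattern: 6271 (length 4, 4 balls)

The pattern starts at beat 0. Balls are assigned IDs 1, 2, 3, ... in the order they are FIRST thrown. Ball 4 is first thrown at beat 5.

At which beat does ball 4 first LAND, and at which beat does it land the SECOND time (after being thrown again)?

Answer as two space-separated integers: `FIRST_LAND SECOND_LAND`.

Answer: 7 8

Derivation:
Beat 0 (L): throw ball1 h=6 -> lands@6:L; in-air after throw: [b1@6:L]
Beat 1 (R): throw ball2 h=2 -> lands@3:R; in-air after throw: [b2@3:R b1@6:L]
Beat 2 (L): throw ball3 h=7 -> lands@9:R; in-air after throw: [b2@3:R b1@6:L b3@9:R]
Beat 3 (R): throw ball2 h=1 -> lands@4:L; in-air after throw: [b2@4:L b1@6:L b3@9:R]
Beat 4 (L): throw ball2 h=6 -> lands@10:L; in-air after throw: [b1@6:L b3@9:R b2@10:L]
Beat 5 (R): throw ball4 h=2 -> lands@7:R; in-air after throw: [b1@6:L b4@7:R b3@9:R b2@10:L]
Beat 6 (L): throw ball1 h=7 -> lands@13:R; in-air after throw: [b4@7:R b3@9:R b2@10:L b1@13:R]
Beat 7 (R): throw ball4 h=1 -> lands@8:L; in-air after throw: [b4@8:L b3@9:R b2@10:L b1@13:R]
Beat 8 (L): throw ball4 h=6 -> lands@14:L; in-air after throw: [b3@9:R b2@10:L b1@13:R b4@14:L]
Ball 4: thrown@5 h=2 -> first land @7; rethrown@7 h=1 -> second land @8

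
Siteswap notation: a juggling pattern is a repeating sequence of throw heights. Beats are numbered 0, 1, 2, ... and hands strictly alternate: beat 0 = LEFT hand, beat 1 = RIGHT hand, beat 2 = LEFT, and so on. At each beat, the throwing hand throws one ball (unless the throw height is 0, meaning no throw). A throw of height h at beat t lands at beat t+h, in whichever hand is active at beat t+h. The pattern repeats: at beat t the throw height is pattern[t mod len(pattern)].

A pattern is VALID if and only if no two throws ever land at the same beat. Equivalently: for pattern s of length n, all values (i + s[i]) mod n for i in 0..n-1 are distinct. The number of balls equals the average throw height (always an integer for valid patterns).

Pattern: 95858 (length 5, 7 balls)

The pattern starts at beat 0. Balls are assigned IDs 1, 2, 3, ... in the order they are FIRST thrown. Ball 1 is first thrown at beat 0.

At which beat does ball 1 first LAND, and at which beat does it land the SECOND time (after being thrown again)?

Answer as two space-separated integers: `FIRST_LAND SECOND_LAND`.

Beat 0 (L): throw ball1 h=9 -> lands@9:R; in-air after throw: [b1@9:R]
Beat 1 (R): throw ball2 h=5 -> lands@6:L; in-air after throw: [b2@6:L b1@9:R]
Beat 2 (L): throw ball3 h=8 -> lands@10:L; in-air after throw: [b2@6:L b1@9:R b3@10:L]
Beat 3 (R): throw ball4 h=5 -> lands@8:L; in-air after throw: [b2@6:L b4@8:L b1@9:R b3@10:L]
Beat 4 (L): throw ball5 h=8 -> lands@12:L; in-air after throw: [b2@6:L b4@8:L b1@9:R b3@10:L b5@12:L]
Beat 5 (R): throw ball6 h=9 -> lands@14:L; in-air after throw: [b2@6:L b4@8:L b1@9:R b3@10:L b5@12:L b6@14:L]
Beat 6 (L): throw ball2 h=5 -> lands@11:R; in-air after throw: [b4@8:L b1@9:R b3@10:L b2@11:R b5@12:L b6@14:L]
Beat 7 (R): throw ball7 h=8 -> lands@15:R; in-air after throw: [b4@8:L b1@9:R b3@10:L b2@11:R b5@12:L b6@14:L b7@15:R]
Beat 8 (L): throw ball4 h=5 -> lands@13:R; in-air after throw: [b1@9:R b3@10:L b2@11:R b5@12:L b4@13:R b6@14:L b7@15:R]
Beat 9 (R): throw ball1 h=8 -> lands@17:R; in-air after throw: [b3@10:L b2@11:R b5@12:L b4@13:R b6@14:L b7@15:R b1@17:R]
Beat 10 (L): throw ball3 h=9 -> lands@19:R; in-air after throw: [b2@11:R b5@12:L b4@13:R b6@14:L b7@15:R b1@17:R b3@19:R]
Beat 11 (R): throw ball2 h=5 -> lands@16:L; in-air after throw: [b5@12:L b4@13:R b6@14:L b7@15:R b2@16:L b1@17:R b3@19:R]
Beat 12 (L): throw ball5 h=8 -> lands@20:L; in-air after throw: [b4@13:R b6@14:L b7@15:R b2@16:L b1@17:R b3@19:R b5@20:L]
Ball 1: thrown@0 h=9 -> first land @9; rethrown@9 h=8 -> second land @17

Answer: 9 17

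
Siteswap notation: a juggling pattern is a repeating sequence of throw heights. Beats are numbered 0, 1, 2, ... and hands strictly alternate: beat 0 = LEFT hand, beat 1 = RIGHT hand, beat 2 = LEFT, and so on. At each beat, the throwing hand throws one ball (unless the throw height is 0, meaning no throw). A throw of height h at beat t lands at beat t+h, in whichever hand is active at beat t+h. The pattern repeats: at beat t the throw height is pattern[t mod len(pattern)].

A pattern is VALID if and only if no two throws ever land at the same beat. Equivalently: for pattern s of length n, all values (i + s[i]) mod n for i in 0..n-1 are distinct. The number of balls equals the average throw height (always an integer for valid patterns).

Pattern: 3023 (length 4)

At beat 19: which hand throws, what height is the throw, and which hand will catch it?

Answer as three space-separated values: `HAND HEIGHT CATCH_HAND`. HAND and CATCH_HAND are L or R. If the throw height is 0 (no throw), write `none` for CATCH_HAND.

Answer: R 3 L

Derivation:
Beat 19: 19 mod 2 = 1, so hand = R
Throw height = pattern[19 mod 4] = pattern[3] = 3
Lands at beat 19+3=22, 22 mod 2 = 0, so catch hand = L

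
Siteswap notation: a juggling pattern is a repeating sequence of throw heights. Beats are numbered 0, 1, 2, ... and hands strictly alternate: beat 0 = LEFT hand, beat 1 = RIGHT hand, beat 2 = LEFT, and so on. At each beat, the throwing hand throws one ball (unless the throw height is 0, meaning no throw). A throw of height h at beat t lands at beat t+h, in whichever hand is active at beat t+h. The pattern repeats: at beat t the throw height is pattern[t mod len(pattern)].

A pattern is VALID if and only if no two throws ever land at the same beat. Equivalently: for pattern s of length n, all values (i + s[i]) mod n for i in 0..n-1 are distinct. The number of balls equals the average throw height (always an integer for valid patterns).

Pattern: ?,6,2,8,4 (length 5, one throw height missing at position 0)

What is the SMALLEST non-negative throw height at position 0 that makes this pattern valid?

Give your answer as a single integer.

i=0: s[i]=? (unknown)
i=1: (1 + 6) mod 5 = 2
i=2: (2 + 2) mod 5 = 4
i=3: (3 + 8) mod 5 = 1
i=4: (4 + 4) mod 5 = 3
Known residues: [1, 2, 3, 4]; need a permutation of 0..4, so missing residue r = 0
Need (0 + s) mod 5 = 0; smallest s = (0 - 0) mod 5 = 0

Answer: 0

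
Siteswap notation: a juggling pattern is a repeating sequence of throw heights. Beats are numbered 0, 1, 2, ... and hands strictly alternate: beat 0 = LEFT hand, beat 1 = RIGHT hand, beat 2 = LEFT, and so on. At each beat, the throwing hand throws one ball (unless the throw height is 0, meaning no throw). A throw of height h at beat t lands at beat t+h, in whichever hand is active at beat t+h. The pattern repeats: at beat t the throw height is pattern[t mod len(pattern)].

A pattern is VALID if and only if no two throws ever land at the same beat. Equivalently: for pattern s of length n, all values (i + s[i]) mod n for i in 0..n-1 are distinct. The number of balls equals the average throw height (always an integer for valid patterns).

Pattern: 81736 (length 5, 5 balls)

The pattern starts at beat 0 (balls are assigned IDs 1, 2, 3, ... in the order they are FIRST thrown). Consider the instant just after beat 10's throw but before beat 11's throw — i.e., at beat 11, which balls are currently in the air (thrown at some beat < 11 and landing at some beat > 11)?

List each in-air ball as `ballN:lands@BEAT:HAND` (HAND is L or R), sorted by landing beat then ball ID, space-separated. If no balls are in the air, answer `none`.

Answer: ball5:lands@13:R ball3:lands@14:L ball2:lands@15:R ball4:lands@18:L

Derivation:
Beat 0 (L): throw ball1 h=8 -> lands@8:L; in-air after throw: [b1@8:L]
Beat 1 (R): throw ball2 h=1 -> lands@2:L; in-air after throw: [b2@2:L b1@8:L]
Beat 2 (L): throw ball2 h=7 -> lands@9:R; in-air after throw: [b1@8:L b2@9:R]
Beat 3 (R): throw ball3 h=3 -> lands@6:L; in-air after throw: [b3@6:L b1@8:L b2@9:R]
Beat 4 (L): throw ball4 h=6 -> lands@10:L; in-air after throw: [b3@6:L b1@8:L b2@9:R b4@10:L]
Beat 5 (R): throw ball5 h=8 -> lands@13:R; in-air after throw: [b3@6:L b1@8:L b2@9:R b4@10:L b5@13:R]
Beat 6 (L): throw ball3 h=1 -> lands@7:R; in-air after throw: [b3@7:R b1@8:L b2@9:R b4@10:L b5@13:R]
Beat 7 (R): throw ball3 h=7 -> lands@14:L; in-air after throw: [b1@8:L b2@9:R b4@10:L b5@13:R b3@14:L]
Beat 8 (L): throw ball1 h=3 -> lands@11:R; in-air after throw: [b2@9:R b4@10:L b1@11:R b5@13:R b3@14:L]
Beat 9 (R): throw ball2 h=6 -> lands@15:R; in-air after throw: [b4@10:L b1@11:R b5@13:R b3@14:L b2@15:R]
Beat 10 (L): throw ball4 h=8 -> lands@18:L; in-air after throw: [b1@11:R b5@13:R b3@14:L b2@15:R b4@18:L]
Beat 11 (R): throw ball1 h=1 -> lands@12:L; in-air after throw: [b1@12:L b5@13:R b3@14:L b2@15:R b4@18:L]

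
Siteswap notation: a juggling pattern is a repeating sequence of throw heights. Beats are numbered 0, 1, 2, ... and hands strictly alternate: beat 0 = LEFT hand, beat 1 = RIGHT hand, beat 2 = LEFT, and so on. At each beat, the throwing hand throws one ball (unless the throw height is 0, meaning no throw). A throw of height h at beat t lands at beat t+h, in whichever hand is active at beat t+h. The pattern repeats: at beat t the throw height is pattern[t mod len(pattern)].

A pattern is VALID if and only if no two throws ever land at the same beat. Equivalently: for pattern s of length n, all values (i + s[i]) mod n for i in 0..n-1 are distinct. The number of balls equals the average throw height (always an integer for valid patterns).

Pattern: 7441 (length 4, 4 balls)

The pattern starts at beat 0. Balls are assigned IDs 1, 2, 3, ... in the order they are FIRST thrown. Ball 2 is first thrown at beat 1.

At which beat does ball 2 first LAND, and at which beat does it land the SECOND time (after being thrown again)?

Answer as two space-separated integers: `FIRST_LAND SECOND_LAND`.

Beat 0 (L): throw ball1 h=7 -> lands@7:R; in-air after throw: [b1@7:R]
Beat 1 (R): throw ball2 h=4 -> lands@5:R; in-air after throw: [b2@5:R b1@7:R]
Beat 2 (L): throw ball3 h=4 -> lands@6:L; in-air after throw: [b2@5:R b3@6:L b1@7:R]
Beat 3 (R): throw ball4 h=1 -> lands@4:L; in-air after throw: [b4@4:L b2@5:R b3@6:L b1@7:R]
Beat 4 (L): throw ball4 h=7 -> lands@11:R; in-air after throw: [b2@5:R b3@6:L b1@7:R b4@11:R]
Beat 5 (R): throw ball2 h=4 -> lands@9:R; in-air after throw: [b3@6:L b1@7:R b2@9:R b4@11:R]
Beat 6 (L): throw ball3 h=4 -> lands@10:L; in-air after throw: [b1@7:R b2@9:R b3@10:L b4@11:R]
Beat 7 (R): throw ball1 h=1 -> lands@8:L; in-air after throw: [b1@8:L b2@9:R b3@10:L b4@11:R]
Beat 8 (L): throw ball1 h=7 -> lands@15:R; in-air after throw: [b2@9:R b3@10:L b4@11:R b1@15:R]
Beat 9 (R): throw ball2 h=4 -> lands@13:R; in-air after throw: [b3@10:L b4@11:R b2@13:R b1@15:R]
Ball 2: thrown@1 h=4 -> first land @5; rethrown@5 h=4 -> second land @9

Answer: 5 9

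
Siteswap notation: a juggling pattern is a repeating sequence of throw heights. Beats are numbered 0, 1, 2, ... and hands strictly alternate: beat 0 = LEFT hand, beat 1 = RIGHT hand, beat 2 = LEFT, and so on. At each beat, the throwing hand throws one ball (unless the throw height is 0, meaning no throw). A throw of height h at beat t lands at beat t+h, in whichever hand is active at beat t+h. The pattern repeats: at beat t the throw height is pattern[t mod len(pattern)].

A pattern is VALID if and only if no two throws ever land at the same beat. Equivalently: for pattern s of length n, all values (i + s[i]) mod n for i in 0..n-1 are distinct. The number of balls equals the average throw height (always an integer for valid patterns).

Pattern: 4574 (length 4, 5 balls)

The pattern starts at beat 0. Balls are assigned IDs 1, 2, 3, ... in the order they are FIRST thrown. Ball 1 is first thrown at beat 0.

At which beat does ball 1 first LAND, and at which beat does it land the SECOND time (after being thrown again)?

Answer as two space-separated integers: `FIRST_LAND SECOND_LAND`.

Answer: 4 8

Derivation:
Beat 0 (L): throw ball1 h=4 -> lands@4:L; in-air after throw: [b1@4:L]
Beat 1 (R): throw ball2 h=5 -> lands@6:L; in-air after throw: [b1@4:L b2@6:L]
Beat 2 (L): throw ball3 h=7 -> lands@9:R; in-air after throw: [b1@4:L b2@6:L b3@9:R]
Beat 3 (R): throw ball4 h=4 -> lands@7:R; in-air after throw: [b1@4:L b2@6:L b4@7:R b3@9:R]
Beat 4 (L): throw ball1 h=4 -> lands@8:L; in-air after throw: [b2@6:L b4@7:R b1@8:L b3@9:R]
Beat 5 (R): throw ball5 h=5 -> lands@10:L; in-air after throw: [b2@6:L b4@7:R b1@8:L b3@9:R b5@10:L]
Beat 6 (L): throw ball2 h=7 -> lands@13:R; in-air after throw: [b4@7:R b1@8:L b3@9:R b5@10:L b2@13:R]
Beat 7 (R): throw ball4 h=4 -> lands@11:R; in-air after throw: [b1@8:L b3@9:R b5@10:L b4@11:R b2@13:R]
Beat 8 (L): throw ball1 h=4 -> lands@12:L; in-air after throw: [b3@9:R b5@10:L b4@11:R b1@12:L b2@13:R]
Ball 1: thrown@0 h=4 -> first land @4; rethrown@4 h=4 -> second land @8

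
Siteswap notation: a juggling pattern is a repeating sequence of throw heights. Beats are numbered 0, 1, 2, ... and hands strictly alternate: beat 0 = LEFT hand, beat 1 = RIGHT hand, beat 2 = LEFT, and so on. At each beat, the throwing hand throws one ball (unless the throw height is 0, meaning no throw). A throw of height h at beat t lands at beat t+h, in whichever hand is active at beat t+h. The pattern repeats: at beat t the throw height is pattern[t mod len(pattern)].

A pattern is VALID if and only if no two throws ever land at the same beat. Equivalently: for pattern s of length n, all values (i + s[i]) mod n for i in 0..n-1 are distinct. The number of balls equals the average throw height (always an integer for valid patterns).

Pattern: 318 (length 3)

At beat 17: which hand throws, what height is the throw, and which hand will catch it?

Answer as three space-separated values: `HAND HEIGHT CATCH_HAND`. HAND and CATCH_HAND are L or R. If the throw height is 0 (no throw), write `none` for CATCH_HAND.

Beat 17: 17 mod 2 = 1, so hand = R
Throw height = pattern[17 mod 3] = pattern[2] = 8
Lands at beat 17+8=25, 25 mod 2 = 1, so catch hand = R

Answer: R 8 R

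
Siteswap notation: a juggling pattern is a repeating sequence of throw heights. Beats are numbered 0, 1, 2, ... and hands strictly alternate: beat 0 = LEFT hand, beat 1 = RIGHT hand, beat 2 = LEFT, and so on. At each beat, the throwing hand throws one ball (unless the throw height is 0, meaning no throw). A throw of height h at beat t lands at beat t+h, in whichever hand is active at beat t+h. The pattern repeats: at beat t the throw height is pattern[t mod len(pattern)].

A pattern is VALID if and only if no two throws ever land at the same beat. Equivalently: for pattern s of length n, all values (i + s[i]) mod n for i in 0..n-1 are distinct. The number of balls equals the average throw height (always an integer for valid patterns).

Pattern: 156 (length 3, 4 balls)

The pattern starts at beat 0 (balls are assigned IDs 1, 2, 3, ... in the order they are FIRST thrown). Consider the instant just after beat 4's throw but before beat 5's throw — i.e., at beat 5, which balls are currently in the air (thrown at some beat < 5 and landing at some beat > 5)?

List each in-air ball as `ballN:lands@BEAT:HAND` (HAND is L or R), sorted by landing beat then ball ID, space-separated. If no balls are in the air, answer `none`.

Beat 0 (L): throw ball1 h=1 -> lands@1:R; in-air after throw: [b1@1:R]
Beat 1 (R): throw ball1 h=5 -> lands@6:L; in-air after throw: [b1@6:L]
Beat 2 (L): throw ball2 h=6 -> lands@8:L; in-air after throw: [b1@6:L b2@8:L]
Beat 3 (R): throw ball3 h=1 -> lands@4:L; in-air after throw: [b3@4:L b1@6:L b2@8:L]
Beat 4 (L): throw ball3 h=5 -> lands@9:R; in-air after throw: [b1@6:L b2@8:L b3@9:R]
Beat 5 (R): throw ball4 h=6 -> lands@11:R; in-air after throw: [b1@6:L b2@8:L b3@9:R b4@11:R]

Answer: ball1:lands@6:L ball2:lands@8:L ball3:lands@9:R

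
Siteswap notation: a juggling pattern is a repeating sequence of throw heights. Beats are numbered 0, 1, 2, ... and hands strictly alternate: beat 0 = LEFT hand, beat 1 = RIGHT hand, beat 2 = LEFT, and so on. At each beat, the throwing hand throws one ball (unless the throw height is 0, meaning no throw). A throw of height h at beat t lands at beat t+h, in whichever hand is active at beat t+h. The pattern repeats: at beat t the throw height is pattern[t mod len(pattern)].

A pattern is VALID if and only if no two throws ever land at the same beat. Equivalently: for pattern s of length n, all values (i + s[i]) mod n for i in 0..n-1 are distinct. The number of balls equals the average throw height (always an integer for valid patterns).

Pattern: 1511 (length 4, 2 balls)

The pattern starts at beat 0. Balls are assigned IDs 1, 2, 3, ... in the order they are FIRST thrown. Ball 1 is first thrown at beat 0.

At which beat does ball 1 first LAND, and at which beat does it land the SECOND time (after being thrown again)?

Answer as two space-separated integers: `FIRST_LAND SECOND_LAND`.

Beat 0 (L): throw ball1 h=1 -> lands@1:R; in-air after throw: [b1@1:R]
Beat 1 (R): throw ball1 h=5 -> lands@6:L; in-air after throw: [b1@6:L]
Beat 2 (L): throw ball2 h=1 -> lands@3:R; in-air after throw: [b2@3:R b1@6:L]
Beat 3 (R): throw ball2 h=1 -> lands@4:L; in-air after throw: [b2@4:L b1@6:L]
Beat 4 (L): throw ball2 h=1 -> lands@5:R; in-air after throw: [b2@5:R b1@6:L]
Beat 5 (R): throw ball2 h=5 -> lands@10:L; in-air after throw: [b1@6:L b2@10:L]
Beat 6 (L): throw ball1 h=1 -> lands@7:R; in-air after throw: [b1@7:R b2@10:L]
Ball 1: thrown@0 h=1 -> first land @1; rethrown@1 h=5 -> second land @6

Answer: 1 6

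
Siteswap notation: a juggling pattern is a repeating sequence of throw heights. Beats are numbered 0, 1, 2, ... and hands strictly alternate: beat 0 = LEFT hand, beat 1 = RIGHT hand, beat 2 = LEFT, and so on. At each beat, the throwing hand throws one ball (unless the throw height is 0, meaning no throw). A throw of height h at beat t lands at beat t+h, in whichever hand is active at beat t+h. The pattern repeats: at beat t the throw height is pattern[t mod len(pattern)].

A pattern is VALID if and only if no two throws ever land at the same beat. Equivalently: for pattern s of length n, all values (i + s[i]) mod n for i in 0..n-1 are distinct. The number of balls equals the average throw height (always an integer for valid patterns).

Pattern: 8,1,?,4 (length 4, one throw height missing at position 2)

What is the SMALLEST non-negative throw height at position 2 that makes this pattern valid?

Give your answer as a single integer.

Answer: 3

Derivation:
i=0: (0 + 8) mod 4 = 0
i=1: (1 + 1) mod 4 = 2
i=2: s[i]=? (unknown)
i=3: (3 + 4) mod 4 = 3
Known residues: [0, 2, 3]; need a permutation of 0..3, so missing residue r = 1
Need (2 + s) mod 4 = 1; smallest s = (1 - 2) mod 4 = 3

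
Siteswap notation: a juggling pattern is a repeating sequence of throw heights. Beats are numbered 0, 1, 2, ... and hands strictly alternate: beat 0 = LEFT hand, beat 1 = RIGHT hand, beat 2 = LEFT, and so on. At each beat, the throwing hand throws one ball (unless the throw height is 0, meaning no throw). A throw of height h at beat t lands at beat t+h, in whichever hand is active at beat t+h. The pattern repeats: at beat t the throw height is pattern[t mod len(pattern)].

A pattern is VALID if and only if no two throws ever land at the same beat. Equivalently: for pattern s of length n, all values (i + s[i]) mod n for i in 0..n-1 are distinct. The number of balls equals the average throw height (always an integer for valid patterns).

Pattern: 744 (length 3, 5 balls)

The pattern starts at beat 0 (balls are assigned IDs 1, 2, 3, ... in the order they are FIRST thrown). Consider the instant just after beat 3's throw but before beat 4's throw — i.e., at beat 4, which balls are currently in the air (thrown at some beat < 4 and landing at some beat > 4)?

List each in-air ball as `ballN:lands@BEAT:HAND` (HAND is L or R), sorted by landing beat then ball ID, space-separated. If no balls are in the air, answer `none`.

Beat 0 (L): throw ball1 h=7 -> lands@7:R; in-air after throw: [b1@7:R]
Beat 1 (R): throw ball2 h=4 -> lands@5:R; in-air after throw: [b2@5:R b1@7:R]
Beat 2 (L): throw ball3 h=4 -> lands@6:L; in-air after throw: [b2@5:R b3@6:L b1@7:R]
Beat 3 (R): throw ball4 h=7 -> lands@10:L; in-air after throw: [b2@5:R b3@6:L b1@7:R b4@10:L]
Beat 4 (L): throw ball5 h=4 -> lands@8:L; in-air after throw: [b2@5:R b3@6:L b1@7:R b5@8:L b4@10:L]

Answer: ball2:lands@5:R ball3:lands@6:L ball1:lands@7:R ball4:lands@10:L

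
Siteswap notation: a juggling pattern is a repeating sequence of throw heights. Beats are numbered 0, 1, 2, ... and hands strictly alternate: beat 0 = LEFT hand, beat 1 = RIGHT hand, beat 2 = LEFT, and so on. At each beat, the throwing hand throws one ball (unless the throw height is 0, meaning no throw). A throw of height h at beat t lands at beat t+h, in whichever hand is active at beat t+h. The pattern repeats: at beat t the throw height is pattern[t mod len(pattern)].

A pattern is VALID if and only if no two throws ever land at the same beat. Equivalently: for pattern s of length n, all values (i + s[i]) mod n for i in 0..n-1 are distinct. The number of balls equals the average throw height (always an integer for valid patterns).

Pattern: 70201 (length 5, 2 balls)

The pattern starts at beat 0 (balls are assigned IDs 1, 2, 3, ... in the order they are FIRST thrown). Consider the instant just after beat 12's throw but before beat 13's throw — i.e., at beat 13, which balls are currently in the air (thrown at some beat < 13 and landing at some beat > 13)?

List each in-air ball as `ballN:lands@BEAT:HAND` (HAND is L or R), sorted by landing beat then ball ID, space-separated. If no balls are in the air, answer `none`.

Beat 0 (L): throw ball1 h=7 -> lands@7:R; in-air after throw: [b1@7:R]
Beat 2 (L): throw ball2 h=2 -> lands@4:L; in-air after throw: [b2@4:L b1@7:R]
Beat 4 (L): throw ball2 h=1 -> lands@5:R; in-air after throw: [b2@5:R b1@7:R]
Beat 5 (R): throw ball2 h=7 -> lands@12:L; in-air after throw: [b1@7:R b2@12:L]
Beat 7 (R): throw ball1 h=2 -> lands@9:R; in-air after throw: [b1@9:R b2@12:L]
Beat 9 (R): throw ball1 h=1 -> lands@10:L; in-air after throw: [b1@10:L b2@12:L]
Beat 10 (L): throw ball1 h=7 -> lands@17:R; in-air after throw: [b2@12:L b1@17:R]
Beat 12 (L): throw ball2 h=2 -> lands@14:L; in-air after throw: [b2@14:L b1@17:R]

Answer: ball2:lands@14:L ball1:lands@17:R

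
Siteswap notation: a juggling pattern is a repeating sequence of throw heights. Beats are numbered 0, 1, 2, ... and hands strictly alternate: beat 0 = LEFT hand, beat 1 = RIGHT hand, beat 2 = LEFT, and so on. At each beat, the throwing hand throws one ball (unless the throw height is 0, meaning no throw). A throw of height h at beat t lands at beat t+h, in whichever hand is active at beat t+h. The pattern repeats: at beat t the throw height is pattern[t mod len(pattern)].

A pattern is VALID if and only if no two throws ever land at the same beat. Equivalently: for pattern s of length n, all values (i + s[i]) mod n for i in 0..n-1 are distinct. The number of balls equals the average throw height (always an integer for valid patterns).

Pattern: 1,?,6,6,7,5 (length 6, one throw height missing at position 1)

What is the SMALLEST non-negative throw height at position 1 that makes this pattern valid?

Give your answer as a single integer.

i=0: (0 + 1) mod 6 = 1
i=1: s[i]=? (unknown)
i=2: (2 + 6) mod 6 = 2
i=3: (3 + 6) mod 6 = 3
i=4: (4 + 7) mod 6 = 5
i=5: (5 + 5) mod 6 = 4
Known residues: [1, 2, 3, 4, 5]; need a permutation of 0..5, so missing residue r = 0
Need (1 + s) mod 6 = 0; smallest s = (0 - 1) mod 6 = 5

Answer: 5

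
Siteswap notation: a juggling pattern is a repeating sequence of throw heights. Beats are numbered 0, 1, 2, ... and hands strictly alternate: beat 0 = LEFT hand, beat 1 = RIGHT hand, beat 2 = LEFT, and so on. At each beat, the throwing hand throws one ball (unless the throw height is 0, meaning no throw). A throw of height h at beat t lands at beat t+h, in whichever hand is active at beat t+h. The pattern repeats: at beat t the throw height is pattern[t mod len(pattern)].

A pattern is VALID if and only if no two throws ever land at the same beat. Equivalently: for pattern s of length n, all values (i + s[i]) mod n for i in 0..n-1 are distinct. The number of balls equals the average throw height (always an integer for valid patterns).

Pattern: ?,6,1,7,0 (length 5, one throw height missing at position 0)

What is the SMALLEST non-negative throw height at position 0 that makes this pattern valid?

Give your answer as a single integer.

Answer: 1

Derivation:
i=0: s[i]=? (unknown)
i=1: (1 + 6) mod 5 = 2
i=2: (2 + 1) mod 5 = 3
i=3: (3 + 7) mod 5 = 0
i=4: (4 + 0) mod 5 = 4
Known residues: [0, 2, 3, 4]; need a permutation of 0..4, so missing residue r = 1
Need (0 + s) mod 5 = 1; smallest s = (1 - 0) mod 5 = 1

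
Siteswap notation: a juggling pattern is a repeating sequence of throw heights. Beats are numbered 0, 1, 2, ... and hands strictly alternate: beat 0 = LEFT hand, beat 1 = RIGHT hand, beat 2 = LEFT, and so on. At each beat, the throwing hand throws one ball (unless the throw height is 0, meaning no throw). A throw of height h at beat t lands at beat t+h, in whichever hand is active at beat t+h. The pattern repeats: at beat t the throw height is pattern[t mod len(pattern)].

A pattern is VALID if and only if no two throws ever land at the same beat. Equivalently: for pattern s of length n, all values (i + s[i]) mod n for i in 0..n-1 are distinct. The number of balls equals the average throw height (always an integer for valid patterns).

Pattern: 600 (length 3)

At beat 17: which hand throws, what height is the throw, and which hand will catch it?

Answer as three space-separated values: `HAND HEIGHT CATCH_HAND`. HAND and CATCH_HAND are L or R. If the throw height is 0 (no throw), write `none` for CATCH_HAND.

Beat 17: 17 mod 2 = 1, so hand = R
Throw height = pattern[17 mod 3] = pattern[2] = 0

Answer: R 0 none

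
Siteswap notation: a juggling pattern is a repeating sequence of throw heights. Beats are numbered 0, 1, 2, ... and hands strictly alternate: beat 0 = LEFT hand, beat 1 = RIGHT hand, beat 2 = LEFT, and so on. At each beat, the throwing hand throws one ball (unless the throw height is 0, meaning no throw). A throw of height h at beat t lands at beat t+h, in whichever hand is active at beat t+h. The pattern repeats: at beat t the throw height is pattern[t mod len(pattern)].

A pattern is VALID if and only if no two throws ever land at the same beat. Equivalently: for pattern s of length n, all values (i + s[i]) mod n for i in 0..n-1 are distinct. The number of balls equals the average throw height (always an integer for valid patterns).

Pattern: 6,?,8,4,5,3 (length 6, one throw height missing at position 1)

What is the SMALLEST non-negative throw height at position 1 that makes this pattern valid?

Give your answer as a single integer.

i=0: (0 + 6) mod 6 = 0
i=1: s[i]=? (unknown)
i=2: (2 + 8) mod 6 = 4
i=3: (3 + 4) mod 6 = 1
i=4: (4 + 5) mod 6 = 3
i=5: (5 + 3) mod 6 = 2
Known residues: [0, 1, 2, 3, 4]; need a permutation of 0..5, so missing residue r = 5
Need (1 + s) mod 6 = 5; smallest s = (5 - 1) mod 6 = 4

Answer: 4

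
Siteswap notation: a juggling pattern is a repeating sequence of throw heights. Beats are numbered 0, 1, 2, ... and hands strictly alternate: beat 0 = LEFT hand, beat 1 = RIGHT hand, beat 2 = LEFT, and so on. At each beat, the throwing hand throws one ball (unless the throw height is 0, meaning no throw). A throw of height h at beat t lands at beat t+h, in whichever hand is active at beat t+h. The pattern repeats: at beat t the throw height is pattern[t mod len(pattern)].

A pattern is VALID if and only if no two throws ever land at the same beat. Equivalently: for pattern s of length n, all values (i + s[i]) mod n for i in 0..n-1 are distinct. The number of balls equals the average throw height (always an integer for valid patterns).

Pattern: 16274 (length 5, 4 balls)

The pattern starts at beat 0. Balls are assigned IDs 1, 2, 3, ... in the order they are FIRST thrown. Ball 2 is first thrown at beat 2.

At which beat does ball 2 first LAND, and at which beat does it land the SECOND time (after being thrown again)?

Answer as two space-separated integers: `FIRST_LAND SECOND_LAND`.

Answer: 4 8

Derivation:
Beat 0 (L): throw ball1 h=1 -> lands@1:R; in-air after throw: [b1@1:R]
Beat 1 (R): throw ball1 h=6 -> lands@7:R; in-air after throw: [b1@7:R]
Beat 2 (L): throw ball2 h=2 -> lands@4:L; in-air after throw: [b2@4:L b1@7:R]
Beat 3 (R): throw ball3 h=7 -> lands@10:L; in-air after throw: [b2@4:L b1@7:R b3@10:L]
Beat 4 (L): throw ball2 h=4 -> lands@8:L; in-air after throw: [b1@7:R b2@8:L b3@10:L]
Beat 5 (R): throw ball4 h=1 -> lands@6:L; in-air after throw: [b4@6:L b1@7:R b2@8:L b3@10:L]
Beat 6 (L): throw ball4 h=6 -> lands@12:L; in-air after throw: [b1@7:R b2@8:L b3@10:L b4@12:L]
Beat 7 (R): throw ball1 h=2 -> lands@9:R; in-air after throw: [b2@8:L b1@9:R b3@10:L b4@12:L]
Beat 8 (L): throw ball2 h=7 -> lands@15:R; in-air after throw: [b1@9:R b3@10:L b4@12:L b2@15:R]
Ball 2: thrown@2 h=2 -> first land @4; rethrown@4 h=4 -> second land @8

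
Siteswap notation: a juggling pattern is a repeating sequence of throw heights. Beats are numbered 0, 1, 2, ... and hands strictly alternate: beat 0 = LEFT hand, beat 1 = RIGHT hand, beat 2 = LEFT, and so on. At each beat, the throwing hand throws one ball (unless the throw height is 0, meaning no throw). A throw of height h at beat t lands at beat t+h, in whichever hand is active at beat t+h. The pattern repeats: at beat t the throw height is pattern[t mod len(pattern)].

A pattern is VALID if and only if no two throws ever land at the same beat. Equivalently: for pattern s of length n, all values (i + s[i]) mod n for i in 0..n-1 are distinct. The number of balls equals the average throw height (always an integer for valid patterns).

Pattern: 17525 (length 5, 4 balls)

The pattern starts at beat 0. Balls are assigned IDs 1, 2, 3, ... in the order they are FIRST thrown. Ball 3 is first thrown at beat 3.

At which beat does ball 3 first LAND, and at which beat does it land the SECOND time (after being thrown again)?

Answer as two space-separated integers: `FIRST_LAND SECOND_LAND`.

Beat 0 (L): throw ball1 h=1 -> lands@1:R; in-air after throw: [b1@1:R]
Beat 1 (R): throw ball1 h=7 -> lands@8:L; in-air after throw: [b1@8:L]
Beat 2 (L): throw ball2 h=5 -> lands@7:R; in-air after throw: [b2@7:R b1@8:L]
Beat 3 (R): throw ball3 h=2 -> lands@5:R; in-air after throw: [b3@5:R b2@7:R b1@8:L]
Beat 4 (L): throw ball4 h=5 -> lands@9:R; in-air after throw: [b3@5:R b2@7:R b1@8:L b4@9:R]
Beat 5 (R): throw ball3 h=1 -> lands@6:L; in-air after throw: [b3@6:L b2@7:R b1@8:L b4@9:R]
Beat 6 (L): throw ball3 h=7 -> lands@13:R; in-air after throw: [b2@7:R b1@8:L b4@9:R b3@13:R]
Ball 3: thrown@3 h=2 -> first land @5; rethrown@5 h=1 -> second land @6

Answer: 5 6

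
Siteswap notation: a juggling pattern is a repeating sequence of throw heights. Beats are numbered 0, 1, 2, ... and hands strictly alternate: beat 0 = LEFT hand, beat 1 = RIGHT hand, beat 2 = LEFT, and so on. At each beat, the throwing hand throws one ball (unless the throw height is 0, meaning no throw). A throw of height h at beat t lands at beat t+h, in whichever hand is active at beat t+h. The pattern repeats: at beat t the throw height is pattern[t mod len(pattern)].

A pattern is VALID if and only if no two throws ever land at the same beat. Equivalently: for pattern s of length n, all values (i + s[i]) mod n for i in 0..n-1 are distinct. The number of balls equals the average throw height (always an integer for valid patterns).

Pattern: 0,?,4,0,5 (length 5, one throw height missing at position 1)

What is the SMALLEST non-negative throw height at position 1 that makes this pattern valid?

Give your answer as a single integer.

Answer: 1

Derivation:
i=0: (0 + 0) mod 5 = 0
i=1: s[i]=? (unknown)
i=2: (2 + 4) mod 5 = 1
i=3: (3 + 0) mod 5 = 3
i=4: (4 + 5) mod 5 = 4
Known residues: [0, 1, 3, 4]; need a permutation of 0..4, so missing residue r = 2
Need (1 + s) mod 5 = 2; smallest s = (2 - 1) mod 5 = 1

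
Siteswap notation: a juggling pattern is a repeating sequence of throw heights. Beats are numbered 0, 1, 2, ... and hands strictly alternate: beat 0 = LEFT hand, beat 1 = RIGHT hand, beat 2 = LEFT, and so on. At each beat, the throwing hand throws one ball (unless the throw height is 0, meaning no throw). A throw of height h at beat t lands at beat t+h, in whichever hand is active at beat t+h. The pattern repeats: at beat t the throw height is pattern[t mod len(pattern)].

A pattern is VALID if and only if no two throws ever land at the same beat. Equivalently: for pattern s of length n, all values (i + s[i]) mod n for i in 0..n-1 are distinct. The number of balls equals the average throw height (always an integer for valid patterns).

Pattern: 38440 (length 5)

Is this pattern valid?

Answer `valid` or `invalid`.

i=0: (i + s[i]) mod n = (0 + 3) mod 5 = 3
i=1: (i + s[i]) mod n = (1 + 8) mod 5 = 4
i=2: (i + s[i]) mod n = (2 + 4) mod 5 = 1
i=3: (i + s[i]) mod n = (3 + 4) mod 5 = 2
i=4: (i + s[i]) mod n = (4 + 0) mod 5 = 4
Residues: [3, 4, 1, 2, 4], distinct: False

Answer: invalid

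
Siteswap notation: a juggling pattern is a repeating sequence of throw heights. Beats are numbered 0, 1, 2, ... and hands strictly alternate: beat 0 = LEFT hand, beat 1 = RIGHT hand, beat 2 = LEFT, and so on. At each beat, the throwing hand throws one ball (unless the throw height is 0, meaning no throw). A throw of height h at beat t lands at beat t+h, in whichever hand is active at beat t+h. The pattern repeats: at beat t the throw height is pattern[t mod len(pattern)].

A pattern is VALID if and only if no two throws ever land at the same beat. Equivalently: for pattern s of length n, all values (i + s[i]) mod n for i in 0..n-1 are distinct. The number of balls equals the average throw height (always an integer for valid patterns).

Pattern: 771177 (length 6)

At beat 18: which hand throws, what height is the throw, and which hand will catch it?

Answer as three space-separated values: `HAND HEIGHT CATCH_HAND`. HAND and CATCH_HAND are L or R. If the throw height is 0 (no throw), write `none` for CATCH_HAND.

Answer: L 7 R

Derivation:
Beat 18: 18 mod 2 = 0, so hand = L
Throw height = pattern[18 mod 6] = pattern[0] = 7
Lands at beat 18+7=25, 25 mod 2 = 1, so catch hand = R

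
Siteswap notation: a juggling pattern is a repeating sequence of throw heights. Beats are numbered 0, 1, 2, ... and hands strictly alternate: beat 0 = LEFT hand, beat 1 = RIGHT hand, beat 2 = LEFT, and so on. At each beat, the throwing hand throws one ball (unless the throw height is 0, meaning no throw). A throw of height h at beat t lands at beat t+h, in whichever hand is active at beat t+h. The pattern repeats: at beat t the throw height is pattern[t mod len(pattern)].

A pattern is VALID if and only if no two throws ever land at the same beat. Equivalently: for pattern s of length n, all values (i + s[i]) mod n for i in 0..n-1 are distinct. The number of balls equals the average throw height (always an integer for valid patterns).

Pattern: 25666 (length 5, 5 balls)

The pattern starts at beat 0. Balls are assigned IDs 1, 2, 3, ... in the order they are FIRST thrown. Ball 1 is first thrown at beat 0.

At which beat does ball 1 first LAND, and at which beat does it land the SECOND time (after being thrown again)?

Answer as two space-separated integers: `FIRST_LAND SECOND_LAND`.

Beat 0 (L): throw ball1 h=2 -> lands@2:L; in-air after throw: [b1@2:L]
Beat 1 (R): throw ball2 h=5 -> lands@6:L; in-air after throw: [b1@2:L b2@6:L]
Beat 2 (L): throw ball1 h=6 -> lands@8:L; in-air after throw: [b2@6:L b1@8:L]
Beat 3 (R): throw ball3 h=6 -> lands@9:R; in-air after throw: [b2@6:L b1@8:L b3@9:R]
Beat 4 (L): throw ball4 h=6 -> lands@10:L; in-air after throw: [b2@6:L b1@8:L b3@9:R b4@10:L]
Beat 5 (R): throw ball5 h=2 -> lands@7:R; in-air after throw: [b2@6:L b5@7:R b1@8:L b3@9:R b4@10:L]
Beat 6 (L): throw ball2 h=5 -> lands@11:R; in-air after throw: [b5@7:R b1@8:L b3@9:R b4@10:L b2@11:R]
Beat 7 (R): throw ball5 h=6 -> lands@13:R; in-air after throw: [b1@8:L b3@9:R b4@10:L b2@11:R b5@13:R]
Beat 8 (L): throw ball1 h=6 -> lands@14:L; in-air after throw: [b3@9:R b4@10:L b2@11:R b5@13:R b1@14:L]
Ball 1: thrown@0 h=2 -> first land @2; rethrown@2 h=6 -> second land @8

Answer: 2 8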